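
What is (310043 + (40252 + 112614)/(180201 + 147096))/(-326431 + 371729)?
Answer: 101476296637/14825899506 ≈ 6.8445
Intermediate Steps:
(310043 + (40252 + 112614)/(180201 + 147096))/(-326431 + 371729) = (310043 + 152866/327297)/45298 = (310043 + 152866*(1/327297))*(1/45298) = (310043 + 152866/327297)*(1/45298) = (101476296637/327297)*(1/45298) = 101476296637/14825899506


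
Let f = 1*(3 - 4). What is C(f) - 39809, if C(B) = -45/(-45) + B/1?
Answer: -39809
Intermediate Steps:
f = -1 (f = 1*(-1) = -1)
C(B) = 1 + B (C(B) = -45*(-1/45) + B*1 = 1 + B)
C(f) - 39809 = (1 - 1) - 39809 = 0 - 39809 = -39809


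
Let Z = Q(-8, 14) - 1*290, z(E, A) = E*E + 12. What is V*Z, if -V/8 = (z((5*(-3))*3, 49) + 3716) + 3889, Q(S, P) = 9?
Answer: 21675216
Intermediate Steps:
z(E, A) = 12 + E² (z(E, A) = E² + 12 = 12 + E²)
Z = -281 (Z = 9 - 1*290 = 9 - 290 = -281)
V = -77136 (V = -8*(((12 + ((5*(-3))*3)²) + 3716) + 3889) = -8*(((12 + (-15*3)²) + 3716) + 3889) = -8*(((12 + (-45)²) + 3716) + 3889) = -8*(((12 + 2025) + 3716) + 3889) = -8*((2037 + 3716) + 3889) = -8*(5753 + 3889) = -8*9642 = -77136)
V*Z = -77136*(-281) = 21675216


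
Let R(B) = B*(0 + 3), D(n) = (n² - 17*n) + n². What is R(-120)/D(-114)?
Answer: -12/931 ≈ -0.012889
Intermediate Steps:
D(n) = -17*n + 2*n²
R(B) = 3*B (R(B) = B*3 = 3*B)
R(-120)/D(-114) = (3*(-120))/((-114*(-17 + 2*(-114)))) = -360*(-1/(114*(-17 - 228))) = -360/((-114*(-245))) = -360/27930 = -360*1/27930 = -12/931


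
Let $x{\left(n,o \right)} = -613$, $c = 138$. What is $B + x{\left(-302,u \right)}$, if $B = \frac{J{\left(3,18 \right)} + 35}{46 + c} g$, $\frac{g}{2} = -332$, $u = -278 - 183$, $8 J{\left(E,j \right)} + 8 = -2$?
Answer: $- \frac{67601}{92} \approx -734.79$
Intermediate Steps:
$J{\left(E,j \right)} = - \frac{5}{4}$ ($J{\left(E,j \right)} = -1 + \frac{1}{8} \left(-2\right) = -1 - \frac{1}{4} = - \frac{5}{4}$)
$u = -461$ ($u = -278 - 183 = -461$)
$g = -664$ ($g = 2 \left(-332\right) = -664$)
$B = - \frac{11205}{92}$ ($B = \frac{- \frac{5}{4} + 35}{46 + 138} \left(-664\right) = \frac{135}{4 \cdot 184} \left(-664\right) = \frac{135}{4} \cdot \frac{1}{184} \left(-664\right) = \frac{135}{736} \left(-664\right) = - \frac{11205}{92} \approx -121.79$)
$B + x{\left(-302,u \right)} = - \frac{11205}{92} - 613 = - \frac{67601}{92}$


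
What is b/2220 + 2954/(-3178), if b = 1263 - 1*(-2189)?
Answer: 78796/125985 ≈ 0.62544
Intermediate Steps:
b = 3452 (b = 1263 + 2189 = 3452)
b/2220 + 2954/(-3178) = 3452/2220 + 2954/(-3178) = 3452*(1/2220) + 2954*(-1/3178) = 863/555 - 211/227 = 78796/125985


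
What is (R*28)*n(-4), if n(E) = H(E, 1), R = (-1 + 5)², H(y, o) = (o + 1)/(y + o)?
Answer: -896/3 ≈ -298.67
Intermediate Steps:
H(y, o) = (1 + o)/(o + y)
R = 16 (R = 4² = 16)
n(E) = 2/(1 + E) (n(E) = (1 + 1)/(1 + E) = 2/(1 + E))
(R*28)*n(-4) = (16*28)*(2/(1 - 4)) = 448*(2/(-3)) = 448*(2*(-⅓)) = 448*(-⅔) = -896/3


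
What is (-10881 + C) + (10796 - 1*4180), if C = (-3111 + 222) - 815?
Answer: -7969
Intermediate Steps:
C = -3704 (C = -2889 - 815 = -3704)
(-10881 + C) + (10796 - 1*4180) = (-10881 - 3704) + (10796 - 1*4180) = -14585 + (10796 - 4180) = -14585 + 6616 = -7969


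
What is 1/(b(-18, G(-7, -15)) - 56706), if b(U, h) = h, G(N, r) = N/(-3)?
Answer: -3/170111 ≈ -1.7636e-5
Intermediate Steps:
G(N, r) = -N/3 (G(N, r) = N*(-1/3) = -N/3)
1/(b(-18, G(-7, -15)) - 56706) = 1/(-1/3*(-7) - 56706) = 1/(7/3 - 56706) = 1/(-170111/3) = -3/170111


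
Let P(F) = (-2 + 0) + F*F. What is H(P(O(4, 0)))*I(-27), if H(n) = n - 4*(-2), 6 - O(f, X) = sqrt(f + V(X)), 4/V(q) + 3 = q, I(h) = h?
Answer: -1206 + 216*sqrt(6) ≈ -676.91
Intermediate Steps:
V(q) = 4/(-3 + q)
O(f, X) = 6 - sqrt(f + 4/(-3 + X))
P(F) = -2 + F**2
H(n) = 8 + n (H(n) = n - 1*(-8) = n + 8 = 8 + n)
H(P(O(4, 0)))*I(-27) = (8 + (-2 + (6 - sqrt((4 + 4*(-3 + 0))/(-3 + 0)))**2))*(-27) = (8 + (-2 + (6 - sqrt((4 + 4*(-3))/(-3)))**2))*(-27) = (8 + (-2 + (6 - sqrt(-(4 - 12)/3))**2))*(-27) = (8 + (-2 + (6 - sqrt(-1/3*(-8)))**2))*(-27) = (8 + (-2 + (6 - sqrt(8/3))**2))*(-27) = (8 + (-2 + (6 - 2*sqrt(6)/3)**2))*(-27) = (6 + (6 - 2*sqrt(6)/3)**2)*(-27) = -162 - 27*(6 - 2*sqrt(6)/3)**2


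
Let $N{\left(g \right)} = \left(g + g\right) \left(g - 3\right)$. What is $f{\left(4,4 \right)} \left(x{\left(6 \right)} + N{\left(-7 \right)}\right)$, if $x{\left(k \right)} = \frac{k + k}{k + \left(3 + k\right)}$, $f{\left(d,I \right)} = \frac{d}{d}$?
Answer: $\frac{704}{5} \approx 140.8$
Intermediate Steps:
$f{\left(d,I \right)} = 1$
$N{\left(g \right)} = 2 g \left(-3 + g\right)$
$x{\left(k \right)} = \frac{2 k}{3 + 2 k}$
$f{\left(4,4 \right)} \left(x{\left(6 \right)} + N{\left(-7 \right)}\right) = 1 \left(2 \cdot 6 \frac{1}{3 + 2 \cdot 6} + 2 \left(-7\right) \left(-3 - 7\right)\right) = 1 \left(2 \cdot 6 \frac{1}{3 + 12} + 2 \left(-7\right) \left(-10\right)\right) = 1 \left(2 \cdot 6 \cdot \frac{1}{15} + 140\right) = 1 \left(\frac{4}{5} + 140\right) = 1 \cdot \frac{704}{5} = \frac{704}{5}$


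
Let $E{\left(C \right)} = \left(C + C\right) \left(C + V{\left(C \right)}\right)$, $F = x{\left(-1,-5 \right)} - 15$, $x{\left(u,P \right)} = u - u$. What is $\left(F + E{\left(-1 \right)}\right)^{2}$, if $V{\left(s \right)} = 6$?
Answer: $625$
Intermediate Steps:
$x{\left(u,P \right)} = 0$
$F = -15$ ($F = 0 - 15 = -15$)
$E{\left(C \right)} = 2 C \left(6 + C\right)$ ($E{\left(C \right)} = \left(C + C\right) \left(C + 6\right) = 2 C \left(6 + C\right)$)
$\left(F + E{\left(-1 \right)}\right)^{2} = \left(-15 + 2 \left(-1\right) \left(6 - 1\right)\right)^{2} = \left(-15 + 2 \left(-1\right) 5\right)^{2} = \left(-15 - 10\right)^{2} = \left(-25\right)^{2} = 625$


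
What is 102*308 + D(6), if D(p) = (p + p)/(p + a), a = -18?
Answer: 31415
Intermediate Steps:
D(p) = 2*p/(-18 + p) (D(p) = (p + p)/(p - 18) = (2*p)/(-18 + p) = 2*p/(-18 + p))
102*308 + D(6) = 102*308 + 2*6/(-18 + 6) = 31416 + 2*6/(-12) = 31416 + 2*6*(-1/12) = 31416 - 1 = 31415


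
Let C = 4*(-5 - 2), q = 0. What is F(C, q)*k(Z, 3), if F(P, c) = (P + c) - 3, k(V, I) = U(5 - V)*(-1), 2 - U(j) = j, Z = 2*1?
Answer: -31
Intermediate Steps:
Z = 2
U(j) = 2 - j
C = -28 (C = 4*(-7) = -28)
k(V, I) = 3 - V (k(V, I) = (2 - (5 - V))*(-1) = (2 + (-5 + V))*(-1) = (-3 + V)*(-1) = 3 - V)
F(P, c) = -3 + P + c
F(C, q)*k(Z, 3) = (-3 - 28 + 0)*(3 - 1*2) = -31*(3 - 2) = -31*1 = -31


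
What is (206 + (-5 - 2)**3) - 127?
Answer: -264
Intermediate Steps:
(206 + (-5 - 2)**3) - 127 = (206 + (-7)**3) - 127 = (206 - 343) - 127 = -137 - 127 = -264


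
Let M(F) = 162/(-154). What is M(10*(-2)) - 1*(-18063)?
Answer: 1390770/77 ≈ 18062.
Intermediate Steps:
M(F) = -81/77 (M(F) = 162*(-1/154) = -81/77)
M(10*(-2)) - 1*(-18063) = -81/77 - 1*(-18063) = -81/77 + 18063 = 1390770/77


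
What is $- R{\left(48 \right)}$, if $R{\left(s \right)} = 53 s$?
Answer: $-2544$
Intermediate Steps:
$- R{\left(48 \right)} = - 53 \cdot 48 = \left(-1\right) 2544 = -2544$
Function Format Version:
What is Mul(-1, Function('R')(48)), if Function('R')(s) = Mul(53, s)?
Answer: -2544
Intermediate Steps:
Mul(-1, Function('R')(48)) = Mul(-1, Mul(53, 48)) = Mul(-1, 2544) = -2544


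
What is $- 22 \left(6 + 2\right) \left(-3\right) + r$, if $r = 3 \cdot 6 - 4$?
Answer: $542$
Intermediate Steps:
$r = 14$ ($r = 18 - 4 = 14$)
$- 22 \left(6 + 2\right) \left(-3\right) + r = - 22 \left(6 + 2\right) \left(-3\right) + 14 = - 22 \cdot 8 \left(-3\right) + 14 = \left(-22\right) \left(-24\right) + 14 = 528 + 14 = 542$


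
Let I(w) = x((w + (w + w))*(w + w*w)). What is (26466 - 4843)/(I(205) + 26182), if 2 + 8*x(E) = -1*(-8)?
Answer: 86492/104731 ≈ 0.82585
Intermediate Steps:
x(E) = ¾ (x(E) = -¼ + (-1*(-8))/8 = -¼ + (⅛)*8 = -¼ + 1 = ¾)
I(w) = ¾
(26466 - 4843)/(I(205) + 26182) = (26466 - 4843)/(¾ + 26182) = 21623/(104731/4) = 21623*(4/104731) = 86492/104731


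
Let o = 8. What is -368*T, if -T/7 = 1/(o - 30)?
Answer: -1288/11 ≈ -117.09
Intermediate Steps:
T = 7/22 (T = -7/(8 - 30) = -7/(-22) = -7*(-1/22) = 7/22 ≈ 0.31818)
-368*T = -368*7/22 = -1288/11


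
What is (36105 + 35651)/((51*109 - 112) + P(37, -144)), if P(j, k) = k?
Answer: 71756/5303 ≈ 13.531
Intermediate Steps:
(36105 + 35651)/((51*109 - 112) + P(37, -144)) = (36105 + 35651)/((51*109 - 112) - 144) = 71756/((5559 - 112) - 144) = 71756/(5447 - 144) = 71756/5303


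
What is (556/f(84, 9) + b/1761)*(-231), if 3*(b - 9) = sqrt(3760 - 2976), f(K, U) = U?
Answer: -8378293/587 ≈ -14273.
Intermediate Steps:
b = 55/3 (b = 9 + sqrt(3760 - 2976)/3 = 9 + sqrt(784)/3 = 9 + (1/3)*28 = 9 + 28/3 = 55/3 ≈ 18.333)
(556/f(84, 9) + b/1761)*(-231) = (556/9 + (55/3)/1761)*(-231) = (556*(1/9) + (55/3)*(1/1761))*(-231) = (556/9 + 55/5283)*(-231) = (108809/1761)*(-231) = -8378293/587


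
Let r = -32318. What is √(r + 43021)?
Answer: √10703 ≈ 103.46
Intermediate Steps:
√(r + 43021) = √(-32318 + 43021) = √10703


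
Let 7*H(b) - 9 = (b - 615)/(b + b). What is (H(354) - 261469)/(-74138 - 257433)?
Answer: 61706393/78250756 ≈ 0.78857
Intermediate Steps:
H(b) = 9/7 + (-615 + b)/(14*b) (H(b) = 9/7 + ((b - 615)/(b + b))/7 = 9/7 + ((-615 + b)/((2*b)))/7 = 9/7 + ((-615 + b)*(1/(2*b)))/7 = 9/7 + ((-615 + b)/(2*b))/7 = 9/7 + (-615 + b)/(14*b))
(H(354) - 261469)/(-74138 - 257433) = ((1/14)*(-615 + 19*354)/354 - 261469)/(-74138 - 257433) = ((1/14)*(1/354)*(-615 + 6726) - 261469)/(-331571) = ((1/14)*(1/354)*6111 - 261469)*(-1/331571) = (291/236 - 261469)*(-1/331571) = -61706393/236*(-1/331571) = 61706393/78250756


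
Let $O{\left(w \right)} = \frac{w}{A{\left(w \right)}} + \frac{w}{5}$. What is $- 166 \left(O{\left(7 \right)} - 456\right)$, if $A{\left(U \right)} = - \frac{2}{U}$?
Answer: $\frac{397653}{5} \approx 79531.0$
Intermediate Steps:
$O{\left(w \right)} = - \frac{w^{2}}{2} + \frac{w}{5}$ ($O{\left(w \right)} = \frac{w}{\left(-2\right) \frac{1}{w}} + \frac{w}{5} = w \left(- \frac{w}{2}\right) + w \frac{1}{5} = - \frac{w^{2}}{2} + \frac{w}{5}$)
$- 166 \left(O{\left(7 \right)} - 456\right) = - 166 \left(\frac{1}{10} \cdot 7 \left(2 - 35\right) - 456\right) = - 166 \left(\frac{1}{10} \cdot 7 \left(-33\right) - 456\right) = - 166 \left(- \frac{231}{10} - 456\right) = \left(-166\right) \left(- \frac{4791}{10}\right) = \frac{397653}{5}$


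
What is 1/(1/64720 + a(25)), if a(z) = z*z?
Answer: 64720/40450001 ≈ 0.0016000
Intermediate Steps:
a(z) = z²
1/(1/64720 + a(25)) = 1/(1/64720 + 25²) = 1/(1/64720 + 625) = 1/(40450001/64720) = 64720/40450001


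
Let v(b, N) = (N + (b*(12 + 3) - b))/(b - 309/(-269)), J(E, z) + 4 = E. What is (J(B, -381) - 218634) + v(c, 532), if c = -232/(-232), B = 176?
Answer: -63062081/289 ≈ -2.1821e+5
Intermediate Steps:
c = 1 (c = -232*(-1/232) = 1)
J(E, z) = -4 + E
v(b, N) = (N + 14*b)/(309/269 + b) (v(b, N) = (N + (b*15 - b))/(b - 309*(-1/269)) = (N + (15*b - b))/(b + 309/269) = (N + 14*b)/(309/269 + b))
(J(B, -381) - 218634) + v(c, 532) = ((-4 + 176) - 218634) + 269*(532 + 14*1)/(309 + 269*1) = (172 - 218634) + 269*(532 + 14)/(309 + 269) = -218462 + 269*546/578 = -218462 + 269*(1/578)*546 = -218462 + 73437/289 = -63062081/289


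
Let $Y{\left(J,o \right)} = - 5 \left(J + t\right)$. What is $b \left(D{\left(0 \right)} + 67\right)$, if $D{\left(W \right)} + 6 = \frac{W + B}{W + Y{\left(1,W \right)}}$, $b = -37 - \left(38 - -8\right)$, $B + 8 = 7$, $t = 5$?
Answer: $- \frac{151973}{30} \approx -5065.8$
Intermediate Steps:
$B = -1$ ($B = -8 + 7 = -1$)
$b = -83$ ($b = -37 - \left(38 + 8\right) = -37 - 46 = -83$)
$Y{\left(J,o \right)} = -25 - 5 J$ ($Y{\left(J,o \right)} = - 5 \left(J + 5\right) = - 5 \left(5 + J\right) = -25 - 5 J$)
$D{\left(W \right)} = -6 + \frac{-1 + W}{-30 + W}$ ($D{\left(W \right)} = -6 + \frac{W - 1}{W - 30} = -6 + \frac{-1 + W}{W - 30} = -6 + \frac{-1 + W}{-30 + W}$)
$b \left(D{\left(0 \right)} + 67\right) = - 83 \left(\frac{179 - 0}{-30 + 0} + 67\right) = - 83 \left(\frac{179 + 0}{-30} + 67\right) = - 83 \left(\left(- \frac{1}{30}\right) 179 + 67\right) = - 83 \left(- \frac{179}{30} + 67\right) = \left(-83\right) \frac{1831}{30} = - \frac{151973}{30}$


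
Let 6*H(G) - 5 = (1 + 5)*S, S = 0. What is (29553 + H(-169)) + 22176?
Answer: 310379/6 ≈ 51730.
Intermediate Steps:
H(G) = 5/6 (H(G) = 5/6 + ((1 + 5)*0)/6 = 5/6 + (6*0)/6 = 5/6 + (1/6)*0 = 5/6 + 0 = 5/6)
(29553 + H(-169)) + 22176 = (29553 + 5/6) + 22176 = 177323/6 + 22176 = 310379/6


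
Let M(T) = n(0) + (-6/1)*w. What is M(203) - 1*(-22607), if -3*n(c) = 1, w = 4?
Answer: 67748/3 ≈ 22583.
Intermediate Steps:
n(c) = -⅓ (n(c) = -⅓*1 = -⅓)
M(T) = -73/3 (M(T) = -⅓ - 6/1*4 = -⅓ - 6*1*4 = -⅓ - 6*4 = -⅓ - 24 = -73/3)
M(203) - 1*(-22607) = -73/3 - 1*(-22607) = -73/3 + 22607 = 67748/3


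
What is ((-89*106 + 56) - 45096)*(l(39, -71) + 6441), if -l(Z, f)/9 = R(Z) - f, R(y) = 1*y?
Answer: -296937774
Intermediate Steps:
R(y) = y
l(Z, f) = -9*Z + 9*f (l(Z, f) = -9*(Z - f) = -9*Z + 9*f)
((-89*106 + 56) - 45096)*(l(39, -71) + 6441) = ((-89*106 + 56) - 45096)*((-9*39 + 9*(-71)) + 6441) = ((-9434 + 56) - 45096)*((-351 - 639) + 6441) = (-9378 - 45096)*(-990 + 6441) = -54474*5451 = -296937774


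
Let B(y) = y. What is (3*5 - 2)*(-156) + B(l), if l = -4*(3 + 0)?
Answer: -2040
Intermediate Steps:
l = -12 (l = -4*3 = -12)
(3*5 - 2)*(-156) + B(l) = (3*5 - 2)*(-156) - 12 = (15 - 2)*(-156) - 12 = 13*(-156) - 12 = -2028 - 12 = -2040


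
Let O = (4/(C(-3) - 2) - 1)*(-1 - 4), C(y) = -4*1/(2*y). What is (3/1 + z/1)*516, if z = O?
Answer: 11868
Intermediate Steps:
C(y) = -2/y
O = 20 (O = (4/(-2/(-3) - 2) - 1)*(-1 - 4) = (4/(-2*(-⅓) - 2) - 1)*(-5) = (4/(⅔ - 2) - 1)*(-5) = (4/(-4/3) - 1)*(-5) = (4*(-¾) - 1)*(-5) = (-3 - 1)*(-5) = -4*(-5) = 20)
z = 20
(3/1 + z/1)*516 = (3/1 + 20/1)*516 = (3*1 + 20*1)*516 = (3 + 20)*516 = 23*516 = 11868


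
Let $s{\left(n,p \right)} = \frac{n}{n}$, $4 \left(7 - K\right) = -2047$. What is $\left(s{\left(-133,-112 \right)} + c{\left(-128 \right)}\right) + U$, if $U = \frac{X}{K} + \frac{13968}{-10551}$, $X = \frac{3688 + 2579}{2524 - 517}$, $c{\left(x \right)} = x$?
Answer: $- \frac{626474812073}{4882211475} \approx -128.32$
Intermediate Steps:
$K = \frac{2075}{4}$ ($K = 7 - - \frac{2047}{4} = 7 + \frac{2047}{4} = \frac{2075}{4} \approx 518.75$)
$X = \frac{2089}{669}$ ($X = \frac{6267}{2007} = 6267 \cdot \frac{1}{2007} = \frac{2089}{669} \approx 3.1226$)
$U = - \frac{6433954748}{4882211475}$ ($U = \frac{2089}{669 \cdot \frac{2075}{4}} + \frac{13968}{-10551} = \frac{2089}{669} \cdot \frac{4}{2075} + 13968 \left(- \frac{1}{10551}\right) = \frac{8356}{1388175} - \frac{4656}{3517} = - \frac{6433954748}{4882211475} \approx -1.3178$)
$s{\left(n,p \right)} = 1$
$\left(s{\left(-133,-112 \right)} + c{\left(-128 \right)}\right) + U = \left(1 - 128\right) - \frac{6433954748}{4882211475} = -127 - \frac{6433954748}{4882211475} = - \frac{626474812073}{4882211475}$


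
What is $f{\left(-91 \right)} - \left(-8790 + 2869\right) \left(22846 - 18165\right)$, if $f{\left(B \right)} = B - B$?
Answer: $27716201$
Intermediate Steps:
$f{\left(B \right)} = 0$
$f{\left(-91 \right)} - \left(-8790 + 2869\right) \left(22846 - 18165\right) = 0 - \left(-8790 + 2869\right) \left(22846 - 18165\right) = 0 - \left(-5921\right) 4681 = 0 - -27716201 = 0 + 27716201 = 27716201$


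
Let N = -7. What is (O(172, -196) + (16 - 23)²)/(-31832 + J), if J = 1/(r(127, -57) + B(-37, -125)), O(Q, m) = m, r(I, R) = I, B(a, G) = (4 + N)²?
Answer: 19992/4329151 ≈ 0.0046180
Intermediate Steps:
B(a, G) = 9 (B(a, G) = (4 - 7)² = (-3)² = 9)
J = 1/136 (J = 1/(127 + 9) = 1/136 ≈ 0.0073529)
(O(172, -196) + (16 - 23)²)/(-31832 + J) = (-196 + (16 - 23)²)/(-31832 + 1/136) = (-196 + (-7)²)/(-4329151/136) = (-196 + 49)*(-136/4329151) = -147*(-136/4329151) = 19992/4329151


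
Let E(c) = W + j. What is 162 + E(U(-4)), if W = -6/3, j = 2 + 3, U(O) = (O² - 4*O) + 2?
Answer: 165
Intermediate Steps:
U(O) = 2 + O² - 4*O
j = 5
W = -2 (W = -6*⅓ = -2)
E(c) = 3 (E(c) = -2 + 5 = 3)
162 + E(U(-4)) = 162 + 3 = 165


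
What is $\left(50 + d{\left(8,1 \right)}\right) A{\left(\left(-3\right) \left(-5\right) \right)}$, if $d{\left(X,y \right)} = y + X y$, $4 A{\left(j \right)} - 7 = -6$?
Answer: $\frac{59}{4} \approx 14.75$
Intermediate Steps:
$A{\left(j \right)} = \frac{1}{4}$ ($A{\left(j \right)} = \frac{7}{4} + \frac{1}{4} \left(-6\right) = \frac{7}{4} - \frac{3}{2} = \frac{1}{4}$)
$\left(50 + d{\left(8,1 \right)}\right) A{\left(\left(-3\right) \left(-5\right) \right)} = \left(50 + 1 \left(1 + 8\right)\right) \frac{1}{4} = \left(50 + 1 \cdot 9\right) \frac{1}{4} = \left(50 + 9\right) \frac{1}{4} = 59 \cdot \frac{1}{4} = \frac{59}{4}$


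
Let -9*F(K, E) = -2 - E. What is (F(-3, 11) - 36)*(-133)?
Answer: 41363/9 ≈ 4595.9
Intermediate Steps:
F(K, E) = 2/9 + E/9 (F(K, E) = -(-2 - E)/9 = 2/9 + E/9)
(F(-3, 11) - 36)*(-133) = ((2/9 + (⅑)*11) - 36)*(-133) = ((2/9 + 11/9) - 36)*(-133) = (13/9 - 36)*(-133) = -311/9*(-133) = 41363/9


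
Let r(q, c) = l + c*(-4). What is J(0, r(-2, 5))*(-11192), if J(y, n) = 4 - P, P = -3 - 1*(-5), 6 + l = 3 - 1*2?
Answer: -22384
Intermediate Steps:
l = -5 (l = -6 + (3 - 1*2) = -6 + (3 - 2) = -6 + 1 = -5)
P = 2 (P = -3 + 5 = 2)
r(q, c) = -5 - 4*c (r(q, c) = -5 + c*(-4) = -5 - 4*c)
J(y, n) = 2 (J(y, n) = 4 - 1*2 = 4 - 2 = 2)
J(0, r(-2, 5))*(-11192) = 2*(-11192) = -22384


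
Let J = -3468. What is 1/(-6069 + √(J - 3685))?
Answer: -6069/36839914 - I*√7153/36839914 ≈ -0.00016474 - 2.2958e-6*I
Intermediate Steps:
1/(-6069 + √(J - 3685)) = 1/(-6069 + √(-3468 - 3685)) = 1/(-6069 + √(-7153)) = 1/(-6069 + I*√7153)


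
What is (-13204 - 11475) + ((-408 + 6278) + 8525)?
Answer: -10284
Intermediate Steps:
(-13204 - 11475) + ((-408 + 6278) + 8525) = -24679 + (5870 + 8525) = -24679 + 14395 = -10284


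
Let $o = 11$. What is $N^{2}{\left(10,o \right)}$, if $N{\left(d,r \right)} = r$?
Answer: $121$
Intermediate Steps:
$N^{2}{\left(10,o \right)} = 11^{2} = 121$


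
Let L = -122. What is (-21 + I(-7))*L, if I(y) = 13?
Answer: 976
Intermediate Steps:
(-21 + I(-7))*L = (-21 + 13)*(-122) = -8*(-122) = 976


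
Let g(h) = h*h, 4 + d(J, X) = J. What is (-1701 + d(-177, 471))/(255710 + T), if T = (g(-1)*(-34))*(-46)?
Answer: -941/128637 ≈ -0.0073152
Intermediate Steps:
d(J, X) = -4 + J
g(h) = h²
T = 1564 (T = ((-1)²*(-34))*(-46) = (1*(-34))*(-46) = -34*(-46) = 1564)
(-1701 + d(-177, 471))/(255710 + T) = (-1701 + (-4 - 177))/(255710 + 1564) = (-1701 - 181)/257274 = -1882*1/257274 = -941/128637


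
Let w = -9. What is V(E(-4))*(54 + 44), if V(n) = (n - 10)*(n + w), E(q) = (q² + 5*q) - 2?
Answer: 23520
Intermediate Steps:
E(q) = -2 + q² + 5*q
V(n) = (-10 + n)*(-9 + n) (V(n) = (n - 10)*(n - 9) = (-10 + n)*(-9 + n))
V(E(-4))*(54 + 44) = (90 + (-2 + (-4)² + 5*(-4))² - 19*(-2 + (-4)² + 5*(-4)))*(54 + 44) = (90 + (-2 + 16 - 20)² - 19*(-2 + 16 - 20))*98 = (90 + (-6)² - 19*(-6))*98 = (90 + 36 + 114)*98 = 240*98 = 23520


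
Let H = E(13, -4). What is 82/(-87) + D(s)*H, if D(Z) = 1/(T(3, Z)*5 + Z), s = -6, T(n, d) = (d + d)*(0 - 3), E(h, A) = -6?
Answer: -85/87 ≈ -0.97701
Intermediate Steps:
T(n, d) = -6*d (T(n, d) = (2*d)*(-3) = -6*d)
H = -6
D(Z) = -1/(29*Z) (D(Z) = 1/(-6*Z*5 + Z) = 1/(-30*Z + Z) = 1/(-29*Z) = -1/(29*Z))
82/(-87) + D(s)*H = 82/(-87) - 1/29/(-6)*(-6) = 82*(-1/87) - 1/29*(-⅙)*(-6) = -82/87 + (1/174)*(-6) = -82/87 - 1/29 = -85/87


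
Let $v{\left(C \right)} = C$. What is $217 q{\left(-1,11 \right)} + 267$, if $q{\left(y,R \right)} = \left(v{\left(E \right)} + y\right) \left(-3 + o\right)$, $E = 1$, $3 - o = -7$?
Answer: $267$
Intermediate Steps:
$o = 10$ ($o = 3 - -7 = 3 + 7 = 10$)
$q{\left(y,R \right)} = 7 + 7 y$ ($q{\left(y,R \right)} = \left(1 + y\right) \left(-3 + 10\right) = \left(1 + y\right) 7 = 7 + 7 y$)
$217 q{\left(-1,11 \right)} + 267 = 217 \left(7 + 7 \left(-1\right)\right) + 267 = 217 \left(7 - 7\right) + 267 = 217 \cdot 0 + 267 = 0 + 267 = 267$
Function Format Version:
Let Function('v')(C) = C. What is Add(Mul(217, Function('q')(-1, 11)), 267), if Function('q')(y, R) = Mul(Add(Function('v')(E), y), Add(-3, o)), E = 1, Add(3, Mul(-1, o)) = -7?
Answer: 267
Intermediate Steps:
o = 10 (o = Add(3, Mul(-1, -7)) = Add(3, 7) = 10)
Function('q')(y, R) = Add(7, Mul(7, y)) (Function('q')(y, R) = Mul(Add(1, y), Add(-3, 10)) = Mul(Add(1, y), 7) = Add(7, Mul(7, y)))
Add(Mul(217, Function('q')(-1, 11)), 267) = Add(Mul(217, Add(7, Mul(7, -1))), 267) = Add(Mul(217, Add(7, -7)), 267) = Add(Mul(217, 0), 267) = Add(0, 267) = 267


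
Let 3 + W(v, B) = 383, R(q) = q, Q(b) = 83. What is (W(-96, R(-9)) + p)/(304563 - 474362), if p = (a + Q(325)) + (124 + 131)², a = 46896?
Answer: -112384/169799 ≈ -0.66187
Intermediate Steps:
p = 112004 (p = (46896 + 83) + (124 + 131)² = 46979 + 255² = 46979 + 65025 = 112004)
W(v, B) = 380 (W(v, B) = -3 + 383 = 380)
(W(-96, R(-9)) + p)/(304563 - 474362) = (380 + 112004)/(304563 - 474362) = 112384/(-169799) = 112384*(-1/169799) = -112384/169799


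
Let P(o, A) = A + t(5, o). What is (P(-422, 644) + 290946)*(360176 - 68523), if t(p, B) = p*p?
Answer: 85050389595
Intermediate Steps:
t(p, B) = p²
P(o, A) = 25 + A (P(o, A) = A + 5² = A + 25 = 25 + A)
(P(-422, 644) + 290946)*(360176 - 68523) = ((25 + 644) + 290946)*(360176 - 68523) = (669 + 290946)*291653 = 291615*291653 = 85050389595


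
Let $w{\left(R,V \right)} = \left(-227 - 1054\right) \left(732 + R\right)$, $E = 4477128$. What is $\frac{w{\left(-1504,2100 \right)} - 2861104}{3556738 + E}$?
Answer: $- \frac{936086}{4016933} \approx -0.23304$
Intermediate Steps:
$w{\left(R,V \right)} = -937692 - 1281 R$ ($w{\left(R,V \right)} = - 1281 \left(732 + R\right) = -937692 - 1281 R$)
$\frac{w{\left(-1504,2100 \right)} - 2861104}{3556738 + E} = \frac{\left(-937692 - -1926624\right) - 2861104}{3556738 + 4477128} = \frac{\left(-937692 + 1926624\right) - 2861104}{8033866} = \left(988932 - 2861104\right) \frac{1}{8033866} = \left(-1872172\right) \frac{1}{8033866} = - \frac{936086}{4016933}$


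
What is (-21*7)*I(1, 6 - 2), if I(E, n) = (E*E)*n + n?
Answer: -1176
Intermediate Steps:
I(E, n) = n + n*E² (I(E, n) = E²*n + n = n*E² + n = n + n*E²)
(-21*7)*I(1, 6 - 2) = (-21*7)*((6 - 2)*(1 + 1²)) = -588*(1 + 1) = -588*2 = -147*8 = -1176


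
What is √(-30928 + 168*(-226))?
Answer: 4*I*√4306 ≈ 262.48*I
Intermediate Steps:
√(-30928 + 168*(-226)) = √(-30928 - 37968) = √(-68896) = 4*I*√4306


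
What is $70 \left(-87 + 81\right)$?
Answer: $-420$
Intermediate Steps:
$70 \left(-87 + 81\right) = 70 \left(-6\right) = -420$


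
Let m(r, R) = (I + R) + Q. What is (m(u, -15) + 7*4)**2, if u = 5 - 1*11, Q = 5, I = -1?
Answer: 289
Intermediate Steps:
u = -6 (u = 5 - 11 = -6)
m(r, R) = 4 + R (m(r, R) = (-1 + R) + 5 = 4 + R)
(m(u, -15) + 7*4)**2 = ((4 - 15) + 7*4)**2 = (-11 + 28)**2 = 17**2 = 289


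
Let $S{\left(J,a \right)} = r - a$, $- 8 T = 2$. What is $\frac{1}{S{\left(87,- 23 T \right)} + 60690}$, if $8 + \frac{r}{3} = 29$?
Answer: $\frac{4}{242989} \approx 1.6462 \cdot 10^{-5}$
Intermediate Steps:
$T = - \frac{1}{4}$ ($T = \left(- \frac{1}{8}\right) 2 = - \frac{1}{4} \approx -0.25$)
$r = 63$ ($r = -24 + 3 \cdot 29 = -24 + 87 = 63$)
$S{\left(J,a \right)} = 63 - a$
$\frac{1}{S{\left(87,- 23 T \right)} + 60690} = \frac{1}{\left(63 - \left(-23\right) \left(- \frac{1}{4}\right)\right) + 60690} = \frac{1}{\left(63 - \frac{23}{4}\right) + 60690} = \frac{1}{\frac{229}{4} + 60690} = \frac{1}{\frac{242989}{4}} = \frac{4}{242989}$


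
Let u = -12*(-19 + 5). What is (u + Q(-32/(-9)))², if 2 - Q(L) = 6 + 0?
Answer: 26896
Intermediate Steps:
Q(L) = -4 (Q(L) = 2 - (6 + 0) = 2 - 1*6 = 2 - 6 = -4)
u = 168 (u = -12*(-14) = 168)
(u + Q(-32/(-9)))² = (168 - 4)² = 164² = 26896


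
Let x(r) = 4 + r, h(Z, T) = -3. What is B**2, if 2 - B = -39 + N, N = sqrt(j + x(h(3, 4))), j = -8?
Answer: (41 - I*sqrt(7))**2 ≈ 1674.0 - 216.95*I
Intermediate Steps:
N = I*sqrt(7) (N = sqrt(-8 + (4 - 3)) = sqrt(-8 + 1) = sqrt(-7) = I*sqrt(7) ≈ 2.6458*I)
B = 41 - I*sqrt(7) (B = 2 - (-39 + I*sqrt(7)) = 2 + (39 - I*sqrt(7)) = 41 - I*sqrt(7) ≈ 41.0 - 2.6458*I)
B**2 = (41 - I*sqrt(7))**2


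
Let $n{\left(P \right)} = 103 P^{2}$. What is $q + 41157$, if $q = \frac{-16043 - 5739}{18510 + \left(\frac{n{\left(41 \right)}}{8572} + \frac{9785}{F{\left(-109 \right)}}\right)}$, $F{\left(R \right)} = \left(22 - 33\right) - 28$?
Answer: $\frac{251499714132153}{6110916637} \approx 41156.0$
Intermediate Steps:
$F{\left(R \right)} = -39$ ($F{\left(R \right)} = -11 - 28 = -39$)
$q = - \frac{7281896856}{6110916637}$ ($q = \frac{-16043 - 5739}{18510 + \left(\frac{103 \cdot 41^{2}}{8572} + \frac{9785}{-39}\right)} = - \frac{21782}{18510 + \left(103 \cdot 1681 \cdot \frac{1}{8572} + 9785 \left(- \frac{1}{39}\right)\right)} = - \frac{21782}{18510 + \left(173143 \cdot \frac{1}{8572} - \frac{9785}{39}\right)} = - \frac{21782}{18510 + \left(\frac{173143}{8572} - \frac{9785}{39}\right)} = - \frac{21782}{18510 - \frac{77124443}{334308}} = - \frac{21782}{\frac{6110916637}{334308}} = \left(-21782\right) \frac{334308}{6110916637} = - \frac{7281896856}{6110916637} \approx -1.1916$)
$q + 41157 = - \frac{7281896856}{6110916637} + 41157 = \frac{251499714132153}{6110916637}$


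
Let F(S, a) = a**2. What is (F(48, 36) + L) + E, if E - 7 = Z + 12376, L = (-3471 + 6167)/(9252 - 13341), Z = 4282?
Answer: 73439833/4089 ≈ 17960.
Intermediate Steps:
L = -2696/4089 (L = 2696/(-4089) = 2696*(-1/4089) = -2696/4089 ≈ -0.65933)
E = 16665 (E = 7 + (4282 + 12376) = 7 + 16658 = 16665)
(F(48, 36) + L) + E = (36**2 - 2696/4089) + 16665 = (1296 - 2696/4089) + 16665 = 5296648/4089 + 16665 = 73439833/4089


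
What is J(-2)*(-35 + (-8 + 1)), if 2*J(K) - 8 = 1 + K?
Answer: -147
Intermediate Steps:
J(K) = 9/2 + K/2 (J(K) = 4 + (1 + K)/2 = 4 + (½ + K/2) = 9/2 + K/2)
J(-2)*(-35 + (-8 + 1)) = (9/2 + (½)*(-2))*(-35 + (-8 + 1)) = (9/2 - 1)*(-35 - 7) = (7/2)*(-42) = -147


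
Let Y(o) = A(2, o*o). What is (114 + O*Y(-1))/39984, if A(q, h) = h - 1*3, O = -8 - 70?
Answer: 45/6664 ≈ 0.0067527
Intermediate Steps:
O = -78
A(q, h) = -3 + h (A(q, h) = h - 3 = -3 + h)
Y(o) = -3 + o² (Y(o) = -3 + o*o = -3 + o²)
(114 + O*Y(-1))/39984 = (114 - 78*(-3 + (-1)²))/39984 = (114 - 78*(-3 + 1))*(1/39984) = (114 - 78*(-2))*(1/39984) = (114 + 156)*(1/39984) = 270*(1/39984) = 45/6664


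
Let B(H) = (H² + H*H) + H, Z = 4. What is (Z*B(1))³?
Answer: 1728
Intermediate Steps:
B(H) = H + 2*H² (B(H) = (H² + H²) + H = 2*H² + H = H + 2*H²)
(Z*B(1))³ = (4*(1*(1 + 2*1)))³ = (4*(1*(1 + 2)))³ = (4*(1*3))³ = (4*3)³ = 12³ = 1728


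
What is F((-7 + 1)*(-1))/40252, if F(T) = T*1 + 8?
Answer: 7/20126 ≈ 0.00034781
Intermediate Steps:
F(T) = 8 + T (F(T) = T + 8 = 8 + T)
F((-7 + 1)*(-1))/40252 = (8 + (-7 + 1)*(-1))/40252 = (8 - 6*(-1))*(1/40252) = (8 + 6)*(1/40252) = 14*(1/40252) = 7/20126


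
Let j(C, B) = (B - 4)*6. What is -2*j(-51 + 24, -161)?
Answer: 1980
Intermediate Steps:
j(C, B) = -24 + 6*B (j(C, B) = (-4 + B)*6 = -24 + 6*B)
-2*j(-51 + 24, -161) = -2*(-24 + 6*(-161)) = -2*(-24 - 966) = -2*(-990) = 1980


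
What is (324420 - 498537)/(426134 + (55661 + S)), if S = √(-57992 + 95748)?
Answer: -27962900005/77375461423 + 116078*√9439/77375461423 ≈ -0.36125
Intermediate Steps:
S = 2*√9439 (S = √37756 = 2*√9439 ≈ 194.31)
(324420 - 498537)/(426134 + (55661 + S)) = (324420 - 498537)/(426134 + (55661 + 2*√9439)) = -174117/(481795 + 2*√9439)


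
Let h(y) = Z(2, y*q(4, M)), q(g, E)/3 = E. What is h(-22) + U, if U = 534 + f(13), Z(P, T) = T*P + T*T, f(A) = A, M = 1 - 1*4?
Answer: 40147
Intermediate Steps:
M = -3 (M = 1 - 4 = -3)
q(g, E) = 3*E
Z(P, T) = T² + P*T (Z(P, T) = P*T + T² = T² + P*T)
h(y) = -9*y*(2 - 9*y) (h(y) = (y*(3*(-3)))*(2 + y*(3*(-3))) = (y*(-9))*(2 + y*(-9)) = (-9*y)*(2 - 9*y) = -9*y*(2 - 9*y))
U = 547 (U = 534 + 13 = 547)
h(-22) + U = 9*(-22)*(-2 + 9*(-22)) + 547 = 9*(-22)*(-2 - 198) + 547 = 9*(-22)*(-200) + 547 = 39600 + 547 = 40147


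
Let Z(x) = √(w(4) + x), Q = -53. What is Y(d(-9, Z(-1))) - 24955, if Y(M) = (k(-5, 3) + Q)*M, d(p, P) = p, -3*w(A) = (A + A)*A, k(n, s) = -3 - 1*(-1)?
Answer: -24460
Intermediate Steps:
k(n, s) = -2 (k(n, s) = -3 + 1 = -2)
w(A) = -2*A²/3 (w(A) = -(A + A)*A/3 = -2*A*A/3 = -2*A²/3)
Z(x) = √(-32/3 + x) (Z(x) = √(-⅔*4² + x) = √(-⅔*16 + x) = √(-32/3 + x))
Y(M) = -55*M (Y(M) = (-2 - 53)*M = -55*M)
Y(d(-9, Z(-1))) - 24955 = -55*(-9) - 24955 = 495 - 24955 = -24460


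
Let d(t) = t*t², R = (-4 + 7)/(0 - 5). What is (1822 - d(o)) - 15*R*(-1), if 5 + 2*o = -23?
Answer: 4557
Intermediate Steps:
o = -14 (o = -5/2 + (½)*(-23) = -5/2 - 23/2 = -14)
R = -⅗ (R = 3/(-5) = 3*(-⅕) = -⅗ ≈ -0.60000)
d(t) = t³
(1822 - d(o)) - 15*R*(-1) = (1822 - 1*(-14)³) - 15*(-⅗)*(-1) = (1822 - 1*(-2744)) - (-9)*(-1) = (1822 + 2744) - 1*9 = 4566 - 9 = 4557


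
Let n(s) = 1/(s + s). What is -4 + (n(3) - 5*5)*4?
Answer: -310/3 ≈ -103.33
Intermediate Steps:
n(s) = 1/(2*s)
-4 + (n(3) - 5*5)*4 = -4 + ((½)/3 - 5*5)*4 = -4 + ((½)*(⅓) - 25)*4 = -4 + (⅙ - 25)*4 = -4 - 149/6*4 = -4 - 298/3 = -310/3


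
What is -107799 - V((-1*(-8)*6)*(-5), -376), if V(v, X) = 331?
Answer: -108130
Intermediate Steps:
-107799 - V((-1*(-8)*6)*(-5), -376) = -107799 - 1*331 = -107799 - 331 = -108130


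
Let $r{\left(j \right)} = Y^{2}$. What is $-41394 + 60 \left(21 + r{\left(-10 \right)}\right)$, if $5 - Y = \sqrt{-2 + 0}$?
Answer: $-38754 - 600 i \sqrt{2} \approx -38754.0 - 848.53 i$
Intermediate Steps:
$Y = 5 - i \sqrt{2}$ ($Y = 5 - \sqrt{-2 + 0} = 5 - \sqrt{-2} = 5 - i \sqrt{2} \approx 5.0 - 1.4142 i$)
$r{\left(j \right)} = \left(5 - i \sqrt{2}\right)^{2}$
$-41394 + 60 \left(21 + r{\left(-10 \right)}\right) = -41394 + 60 \left(21 + \left(5 - i \sqrt{2}\right)^{2}\right) = -41394 + \left(1260 + 60 \left(5 - i \sqrt{2}\right)^{2}\right) = -40134 + 60 \left(5 - i \sqrt{2}\right)^{2}$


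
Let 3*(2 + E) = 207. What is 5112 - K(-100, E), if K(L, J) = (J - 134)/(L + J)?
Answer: 168629/33 ≈ 5110.0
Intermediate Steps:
E = 67 (E = -2 + (1/3)*207 = -2 + 69 = 67)
K(L, J) = (-134 + J)/(J + L)
5112 - K(-100, E) = 5112 - (-134 + 67)/(67 - 100) = 5112 - (-67)/(-33) = 5112 - (-1)*(-67)/33 = 5112 - 1*67/33 = 5112 - 67/33 = 168629/33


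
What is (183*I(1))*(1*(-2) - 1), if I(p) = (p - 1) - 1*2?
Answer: 1098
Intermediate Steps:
I(p) = -3 + p (I(p) = (-1 + p) - 2 = -3 + p)
(183*I(1))*(1*(-2) - 1) = (183*(-3 + 1))*(1*(-2) - 1) = (183*(-2))*(-2 - 1) = -366*(-3) = 1098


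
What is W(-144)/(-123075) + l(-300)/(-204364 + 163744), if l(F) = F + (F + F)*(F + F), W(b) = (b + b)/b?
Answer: -737835979/83321775 ≈ -8.8553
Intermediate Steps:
W(b) = 2 (W(b) = (2*b)/b = 2)
l(F) = F + 4*F² (l(F) = F + (2*F)*(2*F) = F + 4*F²)
W(-144)/(-123075) + l(-300)/(-204364 + 163744) = 2/(-123075) + (-300*(1 + 4*(-300)))/(-204364 + 163744) = 2*(-1/123075) - 300*(1 - 1200)/(-40620) = -2/123075 - 300*(-1199)*(-1/40620) = -2/123075 + 359700*(-1/40620) = -2/123075 - 5995/677 = -737835979/83321775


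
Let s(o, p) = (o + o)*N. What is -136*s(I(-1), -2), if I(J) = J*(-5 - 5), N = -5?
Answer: 13600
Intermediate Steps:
I(J) = -10*J (I(J) = J*(-10) = -10*J)
s(o, p) = -10*o (s(o, p) = (o + o)*(-5) = (2*o)*(-5) = -10*o)
-136*s(I(-1), -2) = -(-1360)*(-10*(-1)) = -(-1360)*10 = -136*(-100) = 13600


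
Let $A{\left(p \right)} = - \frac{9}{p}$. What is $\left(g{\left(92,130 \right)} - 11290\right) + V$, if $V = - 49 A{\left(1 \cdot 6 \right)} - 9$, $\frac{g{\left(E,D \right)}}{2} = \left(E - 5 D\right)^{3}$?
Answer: $- \frac{694986899}{2} \approx -3.4749 \cdot 10^{8}$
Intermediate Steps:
$g{\left(E,D \right)} = 2 \left(E - 5 D\right)^{3}$
$V = \frac{129}{2}$ ($V = - 49 \left(- \frac{9}{1 \cdot 6}\right) - 9 = - 49 \left(- \frac{9}{6}\right) - 9 = - 49 \left(\left(-9\right) \frac{1}{6}\right) - 9 = \left(-49\right) \left(- \frac{3}{2}\right) - 9 = \frac{147}{2} - 9 = \frac{129}{2} \approx 64.5$)
$\left(g{\left(92,130 \right)} - 11290\right) + V = \left(- 2 \left(\left(-1\right) 92 + 5 \cdot 130\right)^{3} - 11290\right) + \frac{129}{2} = \left(- 2 \left(-92 + 650\right)^{3} - 11290\right) + \frac{129}{2} = \left(- 2 \cdot 558^{3} - 11290\right) + \frac{129}{2} = \left(\left(-2\right) 173741112 - 11290\right) + \frac{129}{2} = \left(-347482224 - 11290\right) + \frac{129}{2} = -347493514 + \frac{129}{2} = - \frac{694986899}{2}$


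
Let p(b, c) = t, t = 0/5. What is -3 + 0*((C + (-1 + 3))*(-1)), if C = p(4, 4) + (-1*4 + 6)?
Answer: -3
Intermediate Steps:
t = 0 (t = 0*(⅕) = 0)
p(b, c) = 0
C = 2 (C = 0 + (-1*4 + 6) = 0 + (-4 + 6) = 0 + 2 = 2)
-3 + 0*((C + (-1 + 3))*(-1)) = -3 + 0*((2 + (-1 + 3))*(-1)) = -3 + 0*((2 + 2)*(-1)) = -3 + 0*(4*(-1)) = -3 + 0*(-4) = -3 + 0 = -3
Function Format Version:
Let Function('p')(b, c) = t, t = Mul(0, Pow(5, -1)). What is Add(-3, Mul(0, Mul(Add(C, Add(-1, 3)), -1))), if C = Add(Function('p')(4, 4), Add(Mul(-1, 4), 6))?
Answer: -3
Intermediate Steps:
t = 0 (t = Mul(0, Rational(1, 5)) = 0)
Function('p')(b, c) = 0
C = 2 (C = Add(0, Add(Mul(-1, 4), 6)) = Add(0, Add(-4, 6)) = Add(0, 2) = 2)
Add(-3, Mul(0, Mul(Add(C, Add(-1, 3)), -1))) = Add(-3, Mul(0, Mul(Add(2, Add(-1, 3)), -1))) = Add(-3, Mul(0, Mul(Add(2, 2), -1))) = Add(-3, Mul(0, Mul(4, -1))) = Add(-3, Mul(0, -4)) = Add(-3, 0) = -3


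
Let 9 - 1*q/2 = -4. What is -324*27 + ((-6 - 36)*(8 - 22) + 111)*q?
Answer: 9426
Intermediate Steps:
q = 26 (q = 18 - 2*(-4) = 18 + 8 = 26)
-324*27 + ((-6 - 36)*(8 - 22) + 111)*q = -324*27 + ((-6 - 36)*(8 - 22) + 111)*26 = -8748 + (-42*(-14) + 111)*26 = -8748 + (588 + 111)*26 = -8748 + 699*26 = -8748 + 18174 = 9426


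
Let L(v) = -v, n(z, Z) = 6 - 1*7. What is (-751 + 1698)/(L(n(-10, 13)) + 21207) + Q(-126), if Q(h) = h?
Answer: -2671261/21208 ≈ -125.96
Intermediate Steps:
n(z, Z) = -1 (n(z, Z) = 6 - 7 = -1)
(-751 + 1698)/(L(n(-10, 13)) + 21207) + Q(-126) = (-751 + 1698)/(-1*(-1) + 21207) - 126 = 947/(1 + 21207) - 126 = 947/21208 - 126 = -2671261/21208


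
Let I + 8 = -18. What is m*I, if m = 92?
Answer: -2392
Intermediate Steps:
I = -26 (I = -8 - 18 = -26)
m*I = 92*(-26) = -2392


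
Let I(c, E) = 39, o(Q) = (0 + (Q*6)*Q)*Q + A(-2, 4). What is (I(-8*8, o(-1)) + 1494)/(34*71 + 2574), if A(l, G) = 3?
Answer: 1533/4988 ≈ 0.30734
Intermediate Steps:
o(Q) = 3 + 6*Q³ (o(Q) = (0 + (Q*6)*Q)*Q + 3 = (0 + (6*Q)*Q)*Q + 3 = (0 + 6*Q²)*Q + 3 = (6*Q²)*Q + 3 = 6*Q³ + 3 = 3 + 6*Q³)
(I(-8*8, o(-1)) + 1494)/(34*71 + 2574) = (39 + 1494)/(34*71 + 2574) = 1533/(2414 + 2574) = 1533/4988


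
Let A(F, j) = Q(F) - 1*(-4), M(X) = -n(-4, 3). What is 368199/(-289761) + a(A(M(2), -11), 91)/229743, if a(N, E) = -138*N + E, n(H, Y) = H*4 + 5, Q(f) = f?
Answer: -28388193292/22190187141 ≈ -1.2793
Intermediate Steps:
n(H, Y) = 5 + 4*H (n(H, Y) = 4*H + 5 = 5 + 4*H)
M(X) = 11 (M(X) = -(5 + 4*(-4)) = -(5 - 16) = -1*(-11) = 11)
A(F, j) = 4 + F (A(F, j) = F - 1*(-4) = F + 4 = 4 + F)
a(N, E) = E - 138*N
368199/(-289761) + a(A(M(2), -11), 91)/229743 = 368199/(-289761) + (91 - 138*(4 + 11))/229743 = 368199*(-1/289761) + (91 - 138*15)*(1/229743) = -122733/96587 + (91 - 2070)*(1/229743) = -122733/96587 - 1979*1/229743 = -122733/96587 - 1979/229743 = -28388193292/22190187141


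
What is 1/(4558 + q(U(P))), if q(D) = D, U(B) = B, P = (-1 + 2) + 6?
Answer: 1/4565 ≈ 0.00021906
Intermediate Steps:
P = 7 (P = 1 + 6 = 7)
1/(4558 + q(U(P))) = 1/(4558 + 7) = 1/4565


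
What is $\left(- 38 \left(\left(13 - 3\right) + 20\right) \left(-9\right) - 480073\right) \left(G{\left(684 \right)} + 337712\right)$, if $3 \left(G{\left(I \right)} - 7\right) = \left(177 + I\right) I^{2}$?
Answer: $-63242651252883$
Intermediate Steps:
$G{\left(I \right)} = 7 + \frac{I^{2} \left(177 + I\right)}{3}$ ($G{\left(I \right)} = 7 + \frac{\left(177 + I\right) I^{2}}{3} = 7 + \frac{I^{2} \left(177 + I\right)}{3}$)
$\left(- 38 \left(\left(13 - 3\right) + 20\right) \left(-9\right) - 480073\right) \left(G{\left(684 \right)} + 337712\right) = \left(- 38 \left(\left(13 - 3\right) + 20\right) \left(-9\right) - 480073\right) \left(\left(7 + 59 \cdot 684^{2} + \frac{684^{3}}{3}\right) + 337712\right) = \left(- 38 \left(10 + 20\right) \left(-9\right) - 480073\right) \left(\left(7 + 59 \cdot 467856 + \frac{1}{3} \cdot 320013504\right) + 337712\right) = \left(\left(-38\right) 30 \left(-9\right) - 480073\right) \left(\left(7 + 27603504 + 106671168\right) + 337712\right) = \left(\left(-1140\right) \left(-9\right) - 480073\right) \left(134274679 + 337712\right) = \left(10260 - 480073\right) 134612391 = \left(-469813\right) 134612391 = -63242651252883$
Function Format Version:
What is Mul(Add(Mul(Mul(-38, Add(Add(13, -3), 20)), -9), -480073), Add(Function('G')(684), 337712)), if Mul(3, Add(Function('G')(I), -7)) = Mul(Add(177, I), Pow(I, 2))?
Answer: -63242651252883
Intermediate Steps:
Function('G')(I) = Add(7, Mul(Rational(1, 3), Pow(I, 2), Add(177, I))) (Function('G')(I) = Add(7, Mul(Rational(1, 3), Mul(Add(177, I), Pow(I, 2)))) = Add(7, Mul(Rational(1, 3), Mul(Pow(I, 2), Add(177, I)))) = Add(7, Mul(Rational(1, 3), Pow(I, 2), Add(177, I))))
Mul(Add(Mul(Mul(-38, Add(Add(13, -3), 20)), -9), -480073), Add(Function('G')(684), 337712)) = Mul(Add(Mul(Mul(-38, Add(Add(13, -3), 20)), -9), -480073), Add(Add(7, Mul(59, Pow(684, 2)), Mul(Rational(1, 3), Pow(684, 3))), 337712)) = Mul(Add(Mul(Mul(-38, Add(10, 20)), -9), -480073), Add(Add(7, Mul(59, 467856), Mul(Rational(1, 3), 320013504)), 337712)) = Mul(Add(Mul(Mul(-38, 30), -9), -480073), Add(Add(7, 27603504, 106671168), 337712)) = Mul(Add(Mul(-1140, -9), -480073), Add(134274679, 337712)) = Mul(Add(10260, -480073), 134612391) = Mul(-469813, 134612391) = -63242651252883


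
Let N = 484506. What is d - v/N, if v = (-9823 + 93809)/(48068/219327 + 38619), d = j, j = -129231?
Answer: -88391438357829186598/683980146828231 ≈ -1.2923e+5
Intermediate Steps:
d = -129231
v = 18420397422/8470237481 (v = 83986/(48068*(1/219327) + 38619) = 83986/(48068/219327 + 38619) = 83986/(8470237481/219327) = 83986*(219327/8470237481) = 18420397422/8470237481 ≈ 2.1747)
d - v/N = -129231 - 18420397422/(8470237481*484506) = -129231 - 1*3070066237/683980146828231 = -129231 - 3070066237/683980146828231 = -88391438357829186598/683980146828231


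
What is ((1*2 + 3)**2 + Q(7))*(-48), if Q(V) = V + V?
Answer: -1872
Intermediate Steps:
Q(V) = 2*V
((1*2 + 3)**2 + Q(7))*(-48) = ((1*2 + 3)**2 + 2*7)*(-48) = ((2 + 3)**2 + 14)*(-48) = (5**2 + 14)*(-48) = (25 + 14)*(-48) = 39*(-48) = -1872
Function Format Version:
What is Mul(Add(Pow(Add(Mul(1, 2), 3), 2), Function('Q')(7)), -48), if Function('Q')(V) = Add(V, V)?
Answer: -1872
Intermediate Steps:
Function('Q')(V) = Mul(2, V)
Mul(Add(Pow(Add(Mul(1, 2), 3), 2), Function('Q')(7)), -48) = Mul(Add(Pow(Add(Mul(1, 2), 3), 2), Mul(2, 7)), -48) = Mul(Add(Pow(Add(2, 3), 2), 14), -48) = Mul(Add(Pow(5, 2), 14), -48) = Mul(Add(25, 14), -48) = Mul(39, -48) = -1872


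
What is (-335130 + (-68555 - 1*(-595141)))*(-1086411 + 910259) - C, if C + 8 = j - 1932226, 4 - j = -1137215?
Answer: -33724562297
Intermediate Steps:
j = 1137219 (j = 4 - 1*(-1137215) = 4 + 1137215 = 1137219)
C = -795015 (C = -8 + (1137219 - 1932226) = -8 - 795007 = -795015)
(-335130 + (-68555 - 1*(-595141)))*(-1086411 + 910259) - C = (-335130 + (-68555 - 1*(-595141)))*(-1086411 + 910259) - 1*(-795015) = (-335130 + (-68555 + 595141))*(-176152) + 795015 = (-335130 + 526586)*(-176152) + 795015 = 191456*(-176152) + 795015 = -33725357312 + 795015 = -33724562297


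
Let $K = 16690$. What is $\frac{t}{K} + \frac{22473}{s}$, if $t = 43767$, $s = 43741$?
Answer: $\frac{2289486717}{730037290} \approx 3.1361$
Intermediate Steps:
$\frac{t}{K} + \frac{22473}{s} = \frac{43767}{16690} + \frac{22473}{43741} = \frac{2289486717}{730037290}$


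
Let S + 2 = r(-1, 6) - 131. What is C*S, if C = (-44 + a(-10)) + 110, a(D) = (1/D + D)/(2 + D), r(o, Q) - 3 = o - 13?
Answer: -48429/5 ≈ -9685.8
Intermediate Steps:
r(o, Q) = -10 + o (r(o, Q) = 3 + (o - 13) = 3 + (-13 + o) = -10 + o)
a(D) = (D + 1/D)/(2 + D)
C = 5381/80 (C = (-44 + (1 + (-10)²)/((-10)*(2 - 10))) + 110 = (-44 - ⅒*(1 + 100)/(-8)) + 110 = (-44 - ⅒*(-⅛)*101) + 110 = (-44 + 101/80) + 110 = -3419/80 + 110 = 5381/80 ≈ 67.262)
S = -144 (S = -2 + ((-10 - 1) - 131) = -2 + (-11 - 131) = -2 - 142 = -144)
C*S = (5381/80)*(-144) = -48429/5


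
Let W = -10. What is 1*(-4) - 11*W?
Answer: 106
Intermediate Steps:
1*(-4) - 11*W = 1*(-4) - 11*(-10) = -4 + 110 = 106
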